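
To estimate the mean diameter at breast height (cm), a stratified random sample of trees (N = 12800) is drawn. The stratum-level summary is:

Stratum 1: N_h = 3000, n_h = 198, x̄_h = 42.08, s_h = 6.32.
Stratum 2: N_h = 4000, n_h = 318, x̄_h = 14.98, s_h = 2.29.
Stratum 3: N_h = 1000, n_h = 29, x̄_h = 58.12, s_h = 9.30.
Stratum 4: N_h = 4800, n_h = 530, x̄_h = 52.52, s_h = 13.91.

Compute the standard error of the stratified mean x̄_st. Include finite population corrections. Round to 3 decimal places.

V̂(x̄_st) = Σ W_h² (1 − n_h/N_h) s_h²/n_h, with W_h = N_h/N and N = 12800:
  stratum 1: (3000/12800)²·(1 − 198/3000)·6.32²/198 = 0.01035
  stratum 2: (4000/12800)²·(1 − 318/4000)·2.29²/318 = 0.00148241
  stratum 3: (1000/12800)²·(1 − 29/1000)·9.30²/29 = 0.0176753
  stratum 4: (4800/12800)²·(1 − 530/4800)·13.91²/530 = 0.0456696
V̂(x̄_st) = 0.0751773
SE(x̄_st) = √0.0751773 = 0.274185

SE(x̄_st) ≈ 0.274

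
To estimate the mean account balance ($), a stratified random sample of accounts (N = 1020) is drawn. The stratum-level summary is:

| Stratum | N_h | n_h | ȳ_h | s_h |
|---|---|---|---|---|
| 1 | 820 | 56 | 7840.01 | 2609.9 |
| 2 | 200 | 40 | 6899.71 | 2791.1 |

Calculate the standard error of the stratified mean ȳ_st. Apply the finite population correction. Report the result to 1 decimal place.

SE(ȳ_st) ≈ 281.5

V̂(ȳ_st) = Σ W_h² (1 − n_h/N_h) s_h²/n_h, with W_h = N_h/N and N = 1020:
  stratum 1: (820/1020)²·(1 − 56/820)·2609.9²/56 = 73243.1
  stratum 2: (200/1020)²·(1 − 40/200)·2791.1²/40 = 5990.19
V̂(ȳ_st) = 79233.3
SE(ȳ_st) = √79233.3 = 281.484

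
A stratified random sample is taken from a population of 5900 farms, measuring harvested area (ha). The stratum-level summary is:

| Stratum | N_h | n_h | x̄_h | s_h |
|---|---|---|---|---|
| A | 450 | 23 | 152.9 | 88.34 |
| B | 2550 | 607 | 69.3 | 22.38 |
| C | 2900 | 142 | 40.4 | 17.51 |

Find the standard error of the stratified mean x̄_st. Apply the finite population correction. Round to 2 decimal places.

V̂(x̄_st) = Σ W_h² (1 − n_h/N_h) s_h²/n_h, with W_h = N_h/N and N = 5900:
  stratum A: (450/5900)²·(1 − 23/450)·88.34²/23 = 1.87294
  stratum B: (2550/5900)²·(1 − 607/2550)·22.38²/607 = 0.117447
  stratum C: (2900/5900)²·(1 − 142/2900)·17.51²/142 = 0.496103
V̂(x̄_st) = 2.48649
SE(x̄_st) = √2.48649 = 1.57686

SE(x̄_st) ≈ 1.58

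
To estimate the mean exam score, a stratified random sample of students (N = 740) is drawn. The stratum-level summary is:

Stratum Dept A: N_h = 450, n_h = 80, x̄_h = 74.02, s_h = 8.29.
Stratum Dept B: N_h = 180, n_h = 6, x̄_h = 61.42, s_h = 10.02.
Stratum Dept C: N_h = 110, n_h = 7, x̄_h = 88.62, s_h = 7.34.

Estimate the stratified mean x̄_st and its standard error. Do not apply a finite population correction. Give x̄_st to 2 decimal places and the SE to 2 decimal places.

x̄_st = Σ W_h x̄_h = (450·74.02 + 180·61.42 + 110·88.62)/740 = 73.12541
V̂(x̄_st) = Σ W_h² s_h²/n_h, with W_h = N_h/N and N = 740:
  stratum Dept A: (450/740)²·8.29²/80 = 0.317673
  stratum Dept B: (180/740)²·10.02²/6 = 0.99007
  stratum Dept C: (110/740)²·7.34²/7 = 0.170065
V̂(x̄_st) = 1.47781
SE(x̄_st) = √1.47781 = 1.21565

x̄_st ≈ 73.13, SE ≈ 1.22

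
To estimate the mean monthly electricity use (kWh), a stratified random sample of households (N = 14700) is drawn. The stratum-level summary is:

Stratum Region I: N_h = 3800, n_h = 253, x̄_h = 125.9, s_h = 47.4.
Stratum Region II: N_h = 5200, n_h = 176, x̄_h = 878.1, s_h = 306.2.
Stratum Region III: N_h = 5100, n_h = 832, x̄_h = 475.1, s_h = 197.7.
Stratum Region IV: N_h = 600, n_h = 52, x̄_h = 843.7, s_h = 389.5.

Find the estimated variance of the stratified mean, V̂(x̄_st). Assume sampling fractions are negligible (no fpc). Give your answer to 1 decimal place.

V̂(x̄_st) = Σ W_h² s_h²/n_h, with W_h = N_h/N and N = 14700:
  stratum Region I: (3800/14700)²·47.4²/253 = 0.593429
  stratum Region II: (5200/14700)²·306.2²/176 = 66.6607
  stratum Region III: (5100/14700)²·197.7²/832 = 5.65452
  stratum Region IV: (600/14700)²·389.5²/52 = 4.86048
V̂(x̄_st) = 77.7691

V̂(x̄_st) ≈ 77.8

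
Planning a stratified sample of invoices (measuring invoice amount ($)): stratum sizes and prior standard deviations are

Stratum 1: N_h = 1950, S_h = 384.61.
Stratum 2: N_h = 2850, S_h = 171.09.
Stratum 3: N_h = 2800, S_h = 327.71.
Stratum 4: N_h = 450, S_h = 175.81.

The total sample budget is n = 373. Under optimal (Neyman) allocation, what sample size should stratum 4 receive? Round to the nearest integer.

13

Neyman allocation: n_h = n · N_h S_h / Σ N_i S_i, with n = 373.
  stratum 1: N_h·S_h = 1950·384.61 = 749989.50
  stratum 2: N_h·S_h = 2850·171.09 = 487606.50
  stratum 3: N_h·S_h = 2800·327.71 = 917588.00
  stratum 4: N_h·S_h = 450·175.81 = 79114.50
Σ N_h S_h = 2234298.50
n for stratum 4 = 373·79114.50/2234298.50 = 13.208 → 13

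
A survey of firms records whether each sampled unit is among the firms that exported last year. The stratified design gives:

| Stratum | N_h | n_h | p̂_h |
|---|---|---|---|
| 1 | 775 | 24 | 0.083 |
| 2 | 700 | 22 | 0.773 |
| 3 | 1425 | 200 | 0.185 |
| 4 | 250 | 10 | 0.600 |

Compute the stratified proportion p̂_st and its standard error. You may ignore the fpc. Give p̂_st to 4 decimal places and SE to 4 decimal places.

p̂_st ≈ 0.3235, SE ≈ 0.0306

N = 3150; stratum weights W_h = N_h/N.
p̂_st = Σ W_h p̂_h = (775·0.083 + 700·0.773 + 1425·0.185 + 250·0.600)/3150 = 0.32351
V̂(p̂_st) = Σ W_h² p̂_h(1−p̂_h)/(n_h−1):
  stratum 1: (775/3150)²·0.083·0.917/23 = 0.00020031
  stratum 2: (700/3150)²·0.773·0.227/21 = 0.00041263
  stratum 3: (1425/3150)²·0.185·0.815/199 = 0.000155055
  stratum 4: (250/3150)²·0.600·0.400/9 = 0.000167968
V̂(p̂_st) = 0.000935963; SE = √V̂ = 0.0305935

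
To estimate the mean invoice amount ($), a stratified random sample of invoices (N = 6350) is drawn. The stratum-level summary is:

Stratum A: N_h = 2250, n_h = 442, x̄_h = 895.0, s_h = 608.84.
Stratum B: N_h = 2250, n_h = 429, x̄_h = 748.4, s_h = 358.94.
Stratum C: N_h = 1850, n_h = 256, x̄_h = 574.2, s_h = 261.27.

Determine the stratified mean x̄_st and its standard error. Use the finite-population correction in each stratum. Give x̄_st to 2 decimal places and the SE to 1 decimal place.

x̄_st ≈ 749.59, SE ≈ 11.6

x̄_st = Σ W_h x̄_h = (2250·895.0 + 2250·748.4 + 1850·574.2)/6350 = 749.59370
V̂(x̄_st) = Σ W_h² (1 − n_h/N_h) s_h²/n_h, with W_h = N_h/N and N = 6350:
  stratum A: (2250/6350)²·(1 − 442/2250)·608.84²/442 = 84.6092
  stratum B: (2250/6350)²·(1 − 429/2250)·358.94²/429 = 30.5163
  stratum C: (1850/6350)²·(1 − 256/1850)·261.27²/256 = 19.5008
V̂(x̄_st) = 134.626
SE(x̄_st) = √134.626 = 11.6029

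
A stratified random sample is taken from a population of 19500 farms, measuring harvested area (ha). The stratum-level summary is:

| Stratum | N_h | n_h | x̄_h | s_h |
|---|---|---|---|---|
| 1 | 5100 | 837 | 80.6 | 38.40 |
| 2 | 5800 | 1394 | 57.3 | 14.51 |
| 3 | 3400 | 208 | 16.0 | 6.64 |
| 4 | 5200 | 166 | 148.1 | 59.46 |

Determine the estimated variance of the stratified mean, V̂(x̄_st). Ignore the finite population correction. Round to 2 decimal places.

V̂(x̄_st) = Σ W_h² s_h²/n_h, with W_h = N_h/N and N = 19500:
  stratum 1: (5100/19500)²·38.40²/837 = 0.120506
  stratum 2: (5800/19500)²·14.51²/1394 = 0.0133616
  stratum 3: (3400/19500)²·6.64²/208 = 0.00644409
  stratum 4: (5200/19500)²·59.46²/166 = 1.51453
V̂(x̄_st) = 1.65485

V̂(x̄_st) ≈ 1.65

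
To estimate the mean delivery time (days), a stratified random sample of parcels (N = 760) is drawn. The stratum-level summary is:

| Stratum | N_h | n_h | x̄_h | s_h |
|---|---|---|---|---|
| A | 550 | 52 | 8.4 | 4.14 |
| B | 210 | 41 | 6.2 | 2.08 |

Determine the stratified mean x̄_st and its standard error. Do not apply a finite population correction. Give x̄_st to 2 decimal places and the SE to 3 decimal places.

x̄_st = Σ W_h x̄_h = (550·8.4 + 210·6.2)/760 = 7.79211
V̂(x̄_st) = Σ W_h² s_h²/n_h, with W_h = N_h/N and N = 760:
  stratum A: (550/760)²·4.14²/52 = 0.172622
  stratum B: (210/760)²·2.08²/41 = 0.00805664
V̂(x̄_st) = 0.180678
SE(x̄_st) = √0.180678 = 0.425063

x̄_st ≈ 7.79, SE ≈ 0.425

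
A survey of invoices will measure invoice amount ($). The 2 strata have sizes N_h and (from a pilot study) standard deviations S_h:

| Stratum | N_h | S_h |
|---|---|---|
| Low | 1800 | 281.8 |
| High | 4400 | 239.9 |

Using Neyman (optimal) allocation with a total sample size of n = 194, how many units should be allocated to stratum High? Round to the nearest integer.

131

Neyman allocation: n_h = n · N_h S_h / Σ N_i S_i, with n = 194.
  stratum Low: N_h·S_h = 1800·281.8 = 507240.00
  stratum High: N_h·S_h = 4400·239.9 = 1055560.00
Σ N_h S_h = 1562800.00
n for stratum High = 194·1055560.00/1562800.00 = 131.033 → 131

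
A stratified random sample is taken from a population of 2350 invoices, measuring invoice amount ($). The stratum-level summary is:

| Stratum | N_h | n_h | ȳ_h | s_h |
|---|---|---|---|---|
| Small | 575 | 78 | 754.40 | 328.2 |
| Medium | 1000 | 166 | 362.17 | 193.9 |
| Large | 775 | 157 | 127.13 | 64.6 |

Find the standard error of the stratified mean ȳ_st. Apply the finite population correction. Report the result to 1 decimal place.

SE(ȳ_st) ≈ 10.4

V̂(ȳ_st) = Σ W_h² (1 − n_h/N_h) s_h²/n_h, with W_h = N_h/N and N = 2350:
  stratum Small: (575/2350)²·(1 − 78/575)·328.2²/78 = 71.4613
  stratum Medium: (1000/2350)²·(1 − 166/1000)·193.9²/166 = 34.2041
  stratum Large: (775/2350)²·(1 − 157/775)·64.6²/157 = 2.30526
V̂(ȳ_st) = 107.971
SE(ȳ_st) = √107.971 = 10.3909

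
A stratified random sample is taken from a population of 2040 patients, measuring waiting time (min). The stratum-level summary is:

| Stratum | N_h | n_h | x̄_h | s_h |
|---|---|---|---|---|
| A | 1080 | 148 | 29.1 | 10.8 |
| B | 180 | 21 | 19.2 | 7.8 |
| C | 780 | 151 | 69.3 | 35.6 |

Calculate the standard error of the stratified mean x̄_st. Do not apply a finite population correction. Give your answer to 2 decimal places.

V̂(x̄_st) = Σ W_h² s_h²/n_h, with W_h = N_h/N and N = 2040:
  stratum A: (1080/2040)²·10.8²/148 = 0.220888
  stratum B: (180/2040)²·7.8²/21 = 0.0225556
  stratum C: (780/2040)²·35.6²/151 = 1.22702
V̂(x̄_st) = 1.47046
SE(x̄_st) = √1.47046 = 1.21263

SE(x̄_st) ≈ 1.21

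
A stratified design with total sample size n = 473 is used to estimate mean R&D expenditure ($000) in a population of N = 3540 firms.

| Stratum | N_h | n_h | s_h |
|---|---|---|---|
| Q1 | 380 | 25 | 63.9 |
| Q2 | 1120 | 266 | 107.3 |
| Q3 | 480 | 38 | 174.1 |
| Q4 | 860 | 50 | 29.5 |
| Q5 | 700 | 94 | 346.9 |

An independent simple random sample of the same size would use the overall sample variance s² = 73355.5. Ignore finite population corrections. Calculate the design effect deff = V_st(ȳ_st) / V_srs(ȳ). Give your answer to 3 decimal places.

deff ≈ 0.464

V̂(ȳ_st) = Σ W_h² s_h²/n_h, with W_h = N_h/N and N = 3540:
  stratum Q1: (380/3540)²·63.9²/25 = 1.88201
  stratum Q2: (1120/3540)²·107.3²/266 = 4.33259
  stratum Q3: (480/3540)²·174.1²/38 = 14.6653
  stratum Q4: (860/3540)²·29.5²/50 = 1.02722
  stratum Q5: (700/3540)²·346.9²/94 = 50.0576
V_st = 71.9647
V_srs = s²/n = 73355.5/473 = 155.086
deff = V_st / V_srs = 71.9647/155.086 = 0.4640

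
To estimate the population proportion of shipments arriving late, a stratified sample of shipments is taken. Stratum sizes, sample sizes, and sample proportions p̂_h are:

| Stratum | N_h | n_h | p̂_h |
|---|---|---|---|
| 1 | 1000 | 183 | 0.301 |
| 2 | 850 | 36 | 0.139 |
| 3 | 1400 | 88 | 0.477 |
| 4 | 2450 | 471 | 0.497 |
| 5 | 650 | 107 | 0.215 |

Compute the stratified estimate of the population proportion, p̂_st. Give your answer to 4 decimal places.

N = 6350; stratum weights W_h = N_h/N.
p̂_st = Σ W_h p̂_h = (1000·0.301 + 850·0.139 + 1400·0.477 + 2450·0.497 + 650·0.215)/6350 = 0.38494

p̂_st ≈ 0.3849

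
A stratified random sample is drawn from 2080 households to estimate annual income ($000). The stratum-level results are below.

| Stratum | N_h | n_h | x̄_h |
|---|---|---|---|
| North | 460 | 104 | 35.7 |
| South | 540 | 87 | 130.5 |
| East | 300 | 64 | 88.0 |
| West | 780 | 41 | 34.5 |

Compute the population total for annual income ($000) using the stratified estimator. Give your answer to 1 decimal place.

τ̂_st = Σ N_h x̄_h = 460·35.7 + 540·130.5 + 300·88.0 + 780·34.5 = 140202.0

τ̂_st ≈ 140202.0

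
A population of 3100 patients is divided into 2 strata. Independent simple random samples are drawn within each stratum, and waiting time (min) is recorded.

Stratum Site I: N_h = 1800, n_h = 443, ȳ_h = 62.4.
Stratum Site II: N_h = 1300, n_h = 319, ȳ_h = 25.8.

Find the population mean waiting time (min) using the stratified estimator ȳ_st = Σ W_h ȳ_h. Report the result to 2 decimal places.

ȳ_st ≈ 47.05

N = Σ N_h = 3100. Stratum weights W_h = N_h/N.
ȳ_st = (1800·62.4 + 1300·25.8) / 3100 = 47.0516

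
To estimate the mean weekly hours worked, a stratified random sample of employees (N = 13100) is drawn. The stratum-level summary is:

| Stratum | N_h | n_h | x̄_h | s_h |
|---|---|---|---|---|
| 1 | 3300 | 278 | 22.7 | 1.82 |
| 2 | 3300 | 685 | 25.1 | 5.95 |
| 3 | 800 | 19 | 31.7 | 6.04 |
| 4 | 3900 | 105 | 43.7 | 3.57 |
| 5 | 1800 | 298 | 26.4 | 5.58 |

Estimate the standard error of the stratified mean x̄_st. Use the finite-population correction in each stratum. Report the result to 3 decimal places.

V̂(x̄_st) = Σ W_h² (1 − n_h/N_h) s_h²/n_h, with W_h = N_h/N and N = 13100:
  stratum 1: (3300/13100)²·(1 − 278/3300)·1.82²/278 = 0.000692411
  stratum 2: (3300/13100)²·(1 − 685/3300)·5.95²/685 = 0.00259888
  stratum 3: (800/13100)²·(1 − 19/800)·6.04²/19 = 0.00699067
  stratum 4: (3900/13100)²·(1 − 105/3900)·3.57²/105 = 0.0104684
  stratum 5: (1800/13100)²·(1 − 298/1800)·5.58²/298 = 0.00164608
V̂(x̄_st) = 0.0223965
SE(x̄_st) = √0.0223965 = 0.149654

SE(x̄_st) ≈ 0.150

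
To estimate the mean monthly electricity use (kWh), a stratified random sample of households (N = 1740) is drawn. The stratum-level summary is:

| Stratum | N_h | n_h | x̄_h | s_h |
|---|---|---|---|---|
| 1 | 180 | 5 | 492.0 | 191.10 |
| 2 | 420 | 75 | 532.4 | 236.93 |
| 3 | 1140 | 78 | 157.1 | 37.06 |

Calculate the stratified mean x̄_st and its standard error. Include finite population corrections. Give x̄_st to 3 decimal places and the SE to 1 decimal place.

x̄_st = Σ W_h x̄_h = (180·492.0 + 420·532.4 + 1140·157.1)/1740 = 282.33448
V̂(x̄_st) = Σ W_h² (1 − n_h/N_h) s_h²/n_h, with W_h = N_h/N and N = 1740:
  stratum 1: (180/1740)²·(1 − 5/180)·191.10²/5 = 75.9912
  stratum 2: (420/1740)²·(1 − 75/420)·236.93²/75 = 35.8219
  stratum 3: (1140/1740)²·(1 − 78/1140)·37.06²/78 = 7.04121
V̂(x̄_st) = 118.854
SE(x̄_st) = √118.854 = 10.902

x̄_st ≈ 282.334, SE ≈ 10.9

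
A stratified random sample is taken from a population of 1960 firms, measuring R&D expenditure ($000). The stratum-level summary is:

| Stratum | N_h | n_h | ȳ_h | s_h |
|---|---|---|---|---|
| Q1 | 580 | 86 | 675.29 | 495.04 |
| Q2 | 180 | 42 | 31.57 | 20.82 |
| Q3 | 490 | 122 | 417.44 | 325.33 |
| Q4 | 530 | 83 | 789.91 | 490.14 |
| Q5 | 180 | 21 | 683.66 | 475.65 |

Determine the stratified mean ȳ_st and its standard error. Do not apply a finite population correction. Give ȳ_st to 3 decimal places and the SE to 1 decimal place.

ȳ_st ≈ 583.473, SE ≈ 24.6

ȳ_st = Σ W_h ȳ_h = (580·675.29 + 180·31.57 + 490·417.44 + 530·789.91 + 180·683.66)/1960 = 583.47321
V̂(ȳ_st) = Σ W_h² s_h²/n_h, with W_h = N_h/N and N = 1960:
  stratum Q1: (580/1960)²·495.04²/86 = 249.532
  stratum Q2: (180/1960)²·20.82²/42 = 0.0870452
  stratum Q3: (490/1960)²·325.33²/122 = 54.2211
  stratum Q4: (530/1960)²·490.14²/83 = 211.642
  stratum Q5: (180/1960)²·475.65²/21 = 90.8633
V̂(ȳ_st) = 606.345
SE(ȳ_st) = √606.345 = 24.6241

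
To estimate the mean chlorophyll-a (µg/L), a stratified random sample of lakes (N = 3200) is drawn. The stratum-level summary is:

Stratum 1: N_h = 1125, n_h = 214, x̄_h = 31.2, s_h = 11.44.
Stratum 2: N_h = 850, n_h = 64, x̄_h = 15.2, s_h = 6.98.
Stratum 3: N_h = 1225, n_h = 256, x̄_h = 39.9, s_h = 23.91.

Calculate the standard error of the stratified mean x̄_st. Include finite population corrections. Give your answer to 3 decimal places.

SE(x̄_st) ≈ 0.608

V̂(x̄_st) = Σ W_h² (1 − n_h/N_h) s_h²/n_h, with W_h = N_h/N and N = 3200:
  stratum 1: (1125/3200)²·(1 − 214/1125)·11.44²/214 = 0.0612081
  stratum 2: (850/3200)²·(1 − 64/850)·6.98²/64 = 0.0496675
  stratum 3: (1225/3200)²·(1 − 256/1225)·23.91²/256 = 0.258868
V̂(x̄_st) = 0.369744
SE(x̄_st) = √0.369744 = 0.608066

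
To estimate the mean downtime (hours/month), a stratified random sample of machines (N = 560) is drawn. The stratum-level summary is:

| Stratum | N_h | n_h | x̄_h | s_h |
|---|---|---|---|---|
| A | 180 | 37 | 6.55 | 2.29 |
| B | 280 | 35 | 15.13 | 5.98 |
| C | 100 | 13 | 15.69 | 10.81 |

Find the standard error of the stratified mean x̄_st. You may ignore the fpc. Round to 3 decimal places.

SE(x̄_st) ≈ 0.746

V̂(x̄_st) = Σ W_h² s_h²/n_h, with W_h = N_h/N and N = 560:
  stratum A: (180/560)²·2.29²/37 = 0.0146433
  stratum B: (280/560)²·5.98²/35 = 0.255431
  stratum C: (100/560)²·10.81²/13 = 0.286637
V̂(x̄_st) = 0.556712
SE(x̄_st) = √0.556712 = 0.746131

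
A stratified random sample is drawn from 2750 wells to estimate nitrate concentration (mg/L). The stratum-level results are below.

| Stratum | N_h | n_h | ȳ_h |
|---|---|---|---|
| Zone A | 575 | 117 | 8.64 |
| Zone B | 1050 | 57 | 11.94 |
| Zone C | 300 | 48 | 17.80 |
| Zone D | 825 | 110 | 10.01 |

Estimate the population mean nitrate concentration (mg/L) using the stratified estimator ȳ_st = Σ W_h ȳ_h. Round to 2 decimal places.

N = Σ N_h = 2750. Stratum weights W_h = N_h/N.
ȳ_st = (575·8.64 + 1050·11.94 + 300·17.80 + 825·10.01) / 2750 = 11.3103

ȳ_st ≈ 11.31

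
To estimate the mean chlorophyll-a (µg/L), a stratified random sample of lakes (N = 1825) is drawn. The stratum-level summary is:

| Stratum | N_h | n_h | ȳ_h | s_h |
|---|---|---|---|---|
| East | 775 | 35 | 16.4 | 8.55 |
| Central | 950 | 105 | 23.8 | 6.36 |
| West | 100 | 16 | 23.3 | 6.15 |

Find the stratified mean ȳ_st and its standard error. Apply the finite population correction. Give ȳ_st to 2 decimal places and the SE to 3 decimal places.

ȳ_st ≈ 20.63, SE ≈ 0.677

ȳ_st = Σ W_h ȳ_h = (775·16.4 + 950·23.8 + 100·23.3)/1825 = 20.63014
V̂(ȳ_st) = Σ W_h² (1 − n_h/N_h) s_h²/n_h, with W_h = N_h/N and N = 1825:
  stratum East: (775/1825)²·(1 − 35/775)·8.55²/35 = 0.359643
  stratum Central: (950/1825)²·(1 − 105/950)·6.36²/105 = 0.0928495
  stratum West: (100/1825)²·(1 − 16/100)·6.15²/16 = 0.00596189
V̂(ȳ_st) = 0.458455
SE(ȳ_st) = √0.458455 = 0.677093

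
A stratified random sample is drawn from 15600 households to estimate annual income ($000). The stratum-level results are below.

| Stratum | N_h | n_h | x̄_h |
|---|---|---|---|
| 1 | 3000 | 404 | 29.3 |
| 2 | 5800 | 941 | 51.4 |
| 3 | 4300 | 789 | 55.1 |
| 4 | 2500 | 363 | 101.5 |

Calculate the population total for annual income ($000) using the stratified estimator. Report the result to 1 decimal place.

τ̂_st = Σ N_h x̄_h = 3000·29.3 + 5800·51.4 + 4300·55.1 + 2500·101.5 = 876700.0

τ̂_st ≈ 876700.0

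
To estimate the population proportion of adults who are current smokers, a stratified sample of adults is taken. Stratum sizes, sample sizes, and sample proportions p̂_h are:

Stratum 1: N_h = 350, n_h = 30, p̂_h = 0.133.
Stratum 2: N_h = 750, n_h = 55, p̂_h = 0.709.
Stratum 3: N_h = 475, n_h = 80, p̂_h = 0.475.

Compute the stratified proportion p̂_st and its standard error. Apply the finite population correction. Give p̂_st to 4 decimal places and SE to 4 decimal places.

p̂_st ≈ 0.5104, SE ≈ 0.0349

N = 1575; stratum weights W_h = N_h/N.
p̂_st = Σ W_h p̂_h = (350·0.133 + 750·0.709 + 475·0.475)/1575 = 0.51043
V̂(p̂_st) = Σ W_h² (1 − n_h/N_h) p̂_h(1−p̂_h)/(n_h−1):
  stratum 1: (350/1575)²·(1 − 30/350)·0.133·0.867/29 = 0.000179527
  stratum 2: (750/1575)²·(1 − 55/750)·0.709·0.291/54 = 0.000802843
  stratum 3: (475/1575)²·(1 − 80/475)·0.475·0.525/79 = 0.000238757
V̂(p̂_st) = 0.00122113; SE = √V̂ = 0.0349446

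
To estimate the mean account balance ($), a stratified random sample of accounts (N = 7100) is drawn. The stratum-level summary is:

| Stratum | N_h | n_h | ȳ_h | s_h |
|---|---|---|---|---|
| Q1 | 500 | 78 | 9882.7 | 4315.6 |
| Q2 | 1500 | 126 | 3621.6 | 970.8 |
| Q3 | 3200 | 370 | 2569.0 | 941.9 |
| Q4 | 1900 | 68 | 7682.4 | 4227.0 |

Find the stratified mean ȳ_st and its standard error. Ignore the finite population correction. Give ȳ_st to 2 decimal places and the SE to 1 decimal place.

ȳ_st ≈ 4674.80, SE ≈ 144.3

ȳ_st = Σ W_h ȳ_h = (500·9882.7 + 1500·3621.6 + 3200·2569.0 + 1900·7682.4)/7100 = 4674.80423
V̂(ȳ_st) = Σ W_h² s_h²/n_h, with W_h = N_h/N and N = 7100:
  stratum Q1: (500/7100)²·4315.6²/78 = 1184.16
  stratum Q2: (1500/7100)²·970.8²/126 = 333.853
  stratum Q3: (3200/7100)²·941.9²/370 = 487.07
  stratum Q4: (1900/7100)²·4227.0²/68 = 18816.8
V̂(ȳ_st) = 20821.9
SE(ȳ_st) = √20821.9 = 144.298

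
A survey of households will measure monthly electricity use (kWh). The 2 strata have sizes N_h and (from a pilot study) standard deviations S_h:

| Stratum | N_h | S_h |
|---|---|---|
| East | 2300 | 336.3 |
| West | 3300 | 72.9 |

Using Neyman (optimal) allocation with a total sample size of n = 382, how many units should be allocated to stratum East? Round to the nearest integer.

Neyman allocation: n_h = n · N_h S_h / Σ N_i S_i, with n = 382.
  stratum East: N_h·S_h = 2300·336.3 = 773490.00
  stratum West: N_h·S_h = 3300·72.9 = 240570.00
Σ N_h S_h = 1014060.00
n for stratum East = 382·773490.00/1014060.00 = 291.376 → 291

291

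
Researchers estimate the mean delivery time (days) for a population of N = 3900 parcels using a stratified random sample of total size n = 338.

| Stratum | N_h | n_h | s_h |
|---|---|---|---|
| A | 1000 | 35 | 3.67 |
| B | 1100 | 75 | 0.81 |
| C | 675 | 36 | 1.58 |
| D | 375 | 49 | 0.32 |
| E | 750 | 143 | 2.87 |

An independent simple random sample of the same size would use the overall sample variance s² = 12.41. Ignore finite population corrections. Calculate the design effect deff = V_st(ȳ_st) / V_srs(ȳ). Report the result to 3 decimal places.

deff ≈ 0.823

V̂(ȳ_st) = Σ W_h² s_h²/n_h, with W_h = N_h/N and N = 3900:
  stratum A: (1000/3900)²·3.67²/35 = 0.0253008
  stratum B: (1100/3900)²·0.81²/75 = 0.000695929
  stratum C: (675/3900)²·1.58²/36 = 0.00207726
  stratum D: (375/3900)²·0.32²/49 = 1.93213e-05
  stratum E: (750/3900)²·2.87²/143 = 0.0021302
V_st = 0.0302235
V_srs = s²/n = 12.41/338 = 0.036716
deff = V_st / V_srs = 0.0302235/0.036716 = 0.8232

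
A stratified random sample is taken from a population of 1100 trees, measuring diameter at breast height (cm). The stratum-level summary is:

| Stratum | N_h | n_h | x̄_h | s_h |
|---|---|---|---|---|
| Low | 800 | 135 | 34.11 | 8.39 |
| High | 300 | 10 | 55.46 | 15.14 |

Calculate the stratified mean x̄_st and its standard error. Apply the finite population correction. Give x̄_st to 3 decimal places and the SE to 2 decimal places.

x̄_st ≈ 39.933, SE ≈ 1.37

x̄_st = Σ W_h x̄_h = (800·34.11 + 300·55.46)/1100 = 39.93273
V̂(x̄_st) = Σ W_h² (1 − n_h/N_h) s_h²/n_h, with W_h = N_h/N and N = 1100:
  stratum Low: (800/1100)²·(1 − 135/800)·8.39²/135 = 0.229254
  stratum High: (300/1100)²·(1 − 10/300)·15.14²/10 = 1.64811
V̂(x̄_st) = 1.87736
SE(x̄_st) = √1.87736 = 1.37017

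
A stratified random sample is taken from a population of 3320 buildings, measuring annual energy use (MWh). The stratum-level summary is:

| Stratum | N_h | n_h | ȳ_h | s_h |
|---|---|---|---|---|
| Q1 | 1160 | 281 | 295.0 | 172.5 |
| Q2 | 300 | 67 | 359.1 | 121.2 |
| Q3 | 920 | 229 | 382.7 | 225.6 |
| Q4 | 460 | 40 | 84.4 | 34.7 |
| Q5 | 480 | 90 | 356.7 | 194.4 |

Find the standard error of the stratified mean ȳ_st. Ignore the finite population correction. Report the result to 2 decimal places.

SE(ȳ_st) ≈ 6.41

V̂(ȳ_st) = Σ W_h² s_h²/n_h, with W_h = N_h/N and N = 3320:
  stratum Q1: (1160/3320)²·172.5²/281 = 12.9274
  stratum Q2: (300/3320)²·121.2²/67 = 1.79018
  stratum Q3: (920/3320)²·225.6²/229 = 17.0664
  stratum Q4: (460/3320)²·34.7²/40 = 0.577881
  stratum Q5: (480/3320)²·194.4²/90 = 8.77721
V̂(ȳ_st) = 41.1391
SE(ȳ_st) = √41.1391 = 6.41398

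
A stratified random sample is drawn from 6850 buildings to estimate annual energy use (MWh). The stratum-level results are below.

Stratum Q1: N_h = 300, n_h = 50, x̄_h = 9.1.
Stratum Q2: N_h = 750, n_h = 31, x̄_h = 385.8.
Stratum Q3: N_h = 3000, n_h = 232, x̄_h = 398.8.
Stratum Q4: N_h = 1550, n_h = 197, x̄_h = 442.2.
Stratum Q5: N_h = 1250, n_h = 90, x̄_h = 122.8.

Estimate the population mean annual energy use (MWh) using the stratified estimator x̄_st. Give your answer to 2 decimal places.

N = Σ N_h = 6850. Stratum weights W_h = N_h/N.
x̄_st = (300·9.1 + 750·385.8 + 3000·398.8 + 1550·442.2 + 1250·122.8) / 6850 = 339.7650

x̄_st ≈ 339.76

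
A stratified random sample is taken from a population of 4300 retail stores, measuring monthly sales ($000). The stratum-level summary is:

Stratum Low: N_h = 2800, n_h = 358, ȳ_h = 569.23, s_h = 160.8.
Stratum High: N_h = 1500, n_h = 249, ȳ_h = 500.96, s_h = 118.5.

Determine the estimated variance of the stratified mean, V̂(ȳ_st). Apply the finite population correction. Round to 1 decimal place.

V̂(ȳ_st) ≈ 32.4

V̂(ȳ_st) = Σ W_h² (1 − n_h/N_h) s_h²/n_h, with W_h = N_h/N and N = 4300:
  stratum Low: (2800/4300)²·(1 − 358/2800)·160.8²/358 = 26.7089
  stratum High: (1500/4300)²·(1 − 249/1500)·118.5²/249 = 5.72333
V̂(ȳ_st) = 32.4322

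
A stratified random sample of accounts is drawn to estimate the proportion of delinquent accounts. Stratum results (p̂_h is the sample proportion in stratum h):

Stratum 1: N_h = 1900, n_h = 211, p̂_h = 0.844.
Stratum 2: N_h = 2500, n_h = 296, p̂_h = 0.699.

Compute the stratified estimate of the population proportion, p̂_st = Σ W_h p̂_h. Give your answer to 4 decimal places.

N = 4400; stratum weights W_h = N_h/N.
p̂_st = Σ W_h p̂_h = (1900·0.844 + 2500·0.699)/4400 = 0.76161

p̂_st ≈ 0.7616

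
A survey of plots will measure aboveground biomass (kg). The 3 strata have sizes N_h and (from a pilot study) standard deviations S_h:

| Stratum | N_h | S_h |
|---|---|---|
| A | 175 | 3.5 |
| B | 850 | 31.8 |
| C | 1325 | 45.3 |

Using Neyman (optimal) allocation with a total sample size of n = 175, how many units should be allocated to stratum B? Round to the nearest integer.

54

Neyman allocation: n_h = n · N_h S_h / Σ N_i S_i, with n = 175.
  stratum A: N_h·S_h = 175·3.5 = 612.50
  stratum B: N_h·S_h = 850·31.8 = 27030.00
  stratum C: N_h·S_h = 1325·45.3 = 60022.50
Σ N_h S_h = 87665.00
n for stratum B = 175·27030.00/87665.00 = 53.958 → 54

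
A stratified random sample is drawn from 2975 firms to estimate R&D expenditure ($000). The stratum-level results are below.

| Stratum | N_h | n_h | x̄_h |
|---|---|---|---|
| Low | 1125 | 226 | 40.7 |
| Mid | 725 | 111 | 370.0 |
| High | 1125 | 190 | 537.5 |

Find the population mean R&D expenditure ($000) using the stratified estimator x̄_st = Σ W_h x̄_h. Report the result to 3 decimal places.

N = Σ N_h = 2975. Stratum weights W_h = N_h/N.
x̄_st = (1125·40.7 + 725·370.0 + 1125·537.5) / 2975 = 308.81513

x̄_st ≈ 308.815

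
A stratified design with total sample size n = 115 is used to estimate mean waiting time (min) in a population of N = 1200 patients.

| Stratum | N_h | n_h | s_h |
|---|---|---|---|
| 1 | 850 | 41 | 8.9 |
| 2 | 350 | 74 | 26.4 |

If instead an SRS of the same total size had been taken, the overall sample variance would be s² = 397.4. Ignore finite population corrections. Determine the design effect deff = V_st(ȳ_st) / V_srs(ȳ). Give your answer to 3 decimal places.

deff ≈ 0.512

V̂(ȳ_st) = Σ W_h² s_h²/n_h, with W_h = N_h/N and N = 1200:
  stratum 1: (850/1200)²·8.9²/41 = 0.96933
  stratum 2: (350/1200)²·26.4²/74 = 0.801216
V_st = 1.77055
V_srs = s²/n = 397.4/115 = 3.45565
deff = V_st / V_srs = 1.77055/3.45565 = 0.5124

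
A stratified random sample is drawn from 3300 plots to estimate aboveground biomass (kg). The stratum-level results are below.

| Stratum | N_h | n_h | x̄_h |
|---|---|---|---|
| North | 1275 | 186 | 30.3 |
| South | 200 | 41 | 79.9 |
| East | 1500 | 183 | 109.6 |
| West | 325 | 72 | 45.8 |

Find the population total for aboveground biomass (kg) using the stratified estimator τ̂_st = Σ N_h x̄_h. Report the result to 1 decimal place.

τ̂_st = Σ N_h x̄_h = 1275·30.3 + 200·79.9 + 1500·109.6 + 325·45.8 = 233897.5

τ̂_st ≈ 233897.5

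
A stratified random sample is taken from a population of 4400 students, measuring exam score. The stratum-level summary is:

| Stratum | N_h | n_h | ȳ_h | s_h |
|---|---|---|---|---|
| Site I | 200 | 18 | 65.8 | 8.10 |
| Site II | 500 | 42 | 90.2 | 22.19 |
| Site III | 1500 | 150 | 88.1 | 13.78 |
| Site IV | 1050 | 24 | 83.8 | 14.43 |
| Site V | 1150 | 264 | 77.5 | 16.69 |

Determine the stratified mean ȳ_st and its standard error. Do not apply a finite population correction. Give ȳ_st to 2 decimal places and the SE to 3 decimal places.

ȳ_st = Σ W_h ȳ_h = (200·65.8 + 500·90.2 + 1500·88.1 + 1050·83.8 + 1150·77.5)/4400 = 83.52841
V̂(ȳ_st) = Σ W_h² s_h²/n_h, with W_h = N_h/N and N = 4400:
  stratum Site I: (200/4400)²·8.10²/18 = 0.00753099
  stratum Site II: (500/4400)²·22.19²/42 = 0.151391
  stratum Site III: (1500/4400)²·13.78²/150 = 0.147124
  stratum Site IV: (1050/4400)²·14.43²/24 = 0.494077
  stratum Site V: (1150/4400)²·16.69²/264 = 0.0720774
V̂(ȳ_st) = 0.872201
SE(ȳ_st) = √0.872201 = 0.933917

ȳ_st ≈ 83.53, SE ≈ 0.934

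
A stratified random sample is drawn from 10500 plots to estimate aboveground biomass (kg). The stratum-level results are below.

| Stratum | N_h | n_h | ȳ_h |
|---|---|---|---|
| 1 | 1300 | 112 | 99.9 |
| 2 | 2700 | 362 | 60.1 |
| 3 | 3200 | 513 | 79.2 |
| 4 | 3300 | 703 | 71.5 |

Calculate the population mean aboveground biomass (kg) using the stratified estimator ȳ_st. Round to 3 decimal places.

N = Σ N_h = 10500. Stratum weights W_h = N_h/N.
ȳ_st = (1300·99.9 + 2700·60.1 + 3200·79.2 + 3300·71.5) / 10500 = 74.43143

ȳ_st ≈ 74.431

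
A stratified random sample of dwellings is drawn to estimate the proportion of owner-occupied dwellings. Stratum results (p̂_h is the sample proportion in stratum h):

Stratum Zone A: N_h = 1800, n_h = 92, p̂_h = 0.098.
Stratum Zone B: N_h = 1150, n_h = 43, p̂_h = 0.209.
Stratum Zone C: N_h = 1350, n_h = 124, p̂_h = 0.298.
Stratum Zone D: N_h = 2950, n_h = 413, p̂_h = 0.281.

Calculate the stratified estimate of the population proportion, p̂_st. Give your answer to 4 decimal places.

p̂_st ≈ 0.2273

N = 7250; stratum weights W_h = N_h/N.
p̂_st = Σ W_h p̂_h = (1800·0.098 + 1150·0.209 + 1350·0.298 + 2950·0.281)/7250 = 0.22731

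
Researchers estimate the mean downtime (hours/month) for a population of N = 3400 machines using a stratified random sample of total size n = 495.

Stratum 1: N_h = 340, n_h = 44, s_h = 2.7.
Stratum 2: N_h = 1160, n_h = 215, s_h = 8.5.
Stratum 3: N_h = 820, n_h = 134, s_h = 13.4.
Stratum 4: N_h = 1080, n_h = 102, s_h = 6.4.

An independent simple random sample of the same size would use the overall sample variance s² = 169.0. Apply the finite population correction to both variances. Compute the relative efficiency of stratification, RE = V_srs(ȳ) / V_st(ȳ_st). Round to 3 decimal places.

RE ≈ 2.158

V̂(ȳ_st) = Σ W_h² (1 − n_h/N_h) s_h²/n_h, with W_h = N_h/N and N = 3400:
  stratum 1: (340/3400)²·(1 − 44/340)·2.7²/44 = 0.00144241
  stratum 2: (1160/3400)²·(1 − 215/1160)·8.5²/215 = 0.0318663
  stratum 3: (820/3400)²·(1 − 134/820)·13.4²/134 = 0.0652056
  stratum 4: (1080/3400)²·(1 − 102/1080)·6.4²/102 = 0.0366914
V_st = 0.135206
V_srs = (1 − 495/3400)·169.0/495 = 0.291708
Relative efficiency = V_srs / V_st = 0.291708/0.135206 = 2.1575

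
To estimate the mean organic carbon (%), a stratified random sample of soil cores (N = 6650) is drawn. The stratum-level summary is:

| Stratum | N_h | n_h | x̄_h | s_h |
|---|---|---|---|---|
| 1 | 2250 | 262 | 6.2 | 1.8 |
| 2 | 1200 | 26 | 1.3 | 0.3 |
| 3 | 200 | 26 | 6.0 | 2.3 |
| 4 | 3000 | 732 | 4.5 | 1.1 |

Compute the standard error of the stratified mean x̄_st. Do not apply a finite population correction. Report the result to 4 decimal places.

V̂(x̄_st) = Σ W_h² s_h²/n_h, with W_h = N_h/N and N = 6650:
  stratum 1: (2250/6650)²·1.8²/262 = 0.00141568
  stratum 2: (1200/6650)²·0.3²/26 = 0.000112717
  stratum 3: (200/6650)²·2.3²/26 = 0.000184034
  stratum 4: (3000/6650)²·1.1²/732 = 0.000336414
V̂(x̄_st) = 0.00204885
SE(x̄_st) = √0.00204885 = 0.0452642

SE(x̄_st) ≈ 0.0453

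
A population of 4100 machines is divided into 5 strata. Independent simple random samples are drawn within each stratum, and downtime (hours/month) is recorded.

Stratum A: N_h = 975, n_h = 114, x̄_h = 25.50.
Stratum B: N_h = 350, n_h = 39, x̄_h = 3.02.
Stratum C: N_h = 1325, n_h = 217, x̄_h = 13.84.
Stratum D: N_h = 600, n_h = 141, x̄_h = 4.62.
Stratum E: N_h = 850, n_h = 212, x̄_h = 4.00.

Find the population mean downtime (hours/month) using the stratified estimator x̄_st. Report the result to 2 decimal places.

N = Σ N_h = 4100. Stratum weights W_h = N_h/N.
x̄_st = (975·25.50 + 350·3.02 + 1325·13.84 + 600·4.62 + 850·4.00) / 4100 = 12.2999

x̄_st ≈ 12.30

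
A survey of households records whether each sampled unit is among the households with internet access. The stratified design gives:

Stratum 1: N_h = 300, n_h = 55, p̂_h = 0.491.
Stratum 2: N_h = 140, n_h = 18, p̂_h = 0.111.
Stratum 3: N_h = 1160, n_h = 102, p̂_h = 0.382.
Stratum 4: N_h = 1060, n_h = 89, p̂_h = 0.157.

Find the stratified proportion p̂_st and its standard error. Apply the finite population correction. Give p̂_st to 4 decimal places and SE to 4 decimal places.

p̂_st ≈ 0.2904, SE ≈ 0.0262

N = 2660; stratum weights W_h = N_h/N.
p̂_st = Σ W_h p̂_h = (300·0.491 + 140·0.111 + 1160·0.382 + 1060·0.157)/2660 = 0.29037
V̂(p̂_st) = Σ W_h² (1 − n_h/N_h) p̂_h(1−p̂_h)/(n_h−1):
  stratum 1: (300/2660)²·(1 − 55/300)·0.491·0.509/54 = 4.80761e-05
  stratum 2: (140/2660)²·(1 − 18/140)·0.111·0.889/17 = 1.4012e-05
  stratum 3: (1160/2660)²·(1 − 102/1160)·0.382·0.618/101 = 0.000405425
  stratum 4: (1060/2660)²·(1 − 89/1060)·0.157·0.843/88 = 0.000218779
V̂(p̂_st) = 0.000686293; SE = √V̂ = 0.0261972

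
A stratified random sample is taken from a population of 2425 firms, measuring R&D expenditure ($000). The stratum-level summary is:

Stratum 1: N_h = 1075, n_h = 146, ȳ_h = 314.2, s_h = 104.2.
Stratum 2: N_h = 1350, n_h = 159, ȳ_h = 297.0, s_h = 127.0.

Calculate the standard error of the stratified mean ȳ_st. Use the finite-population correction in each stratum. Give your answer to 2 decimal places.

SE(ȳ_st) ≈ 6.35

V̂(ȳ_st) = Σ W_h² (1 − n_h/N_h) s_h²/n_h, with W_h = N_h/N and N = 2425:
  stratum 1: (1075/2425)²·(1 − 146/1075)·104.2²/146 = 12.6294
  stratum 2: (1350/2425)²·(1 − 159/1350)·127.0²/159 = 27.7353
V̂(ȳ_st) = 40.3647
SE(ȳ_st) = √40.3647 = 6.35332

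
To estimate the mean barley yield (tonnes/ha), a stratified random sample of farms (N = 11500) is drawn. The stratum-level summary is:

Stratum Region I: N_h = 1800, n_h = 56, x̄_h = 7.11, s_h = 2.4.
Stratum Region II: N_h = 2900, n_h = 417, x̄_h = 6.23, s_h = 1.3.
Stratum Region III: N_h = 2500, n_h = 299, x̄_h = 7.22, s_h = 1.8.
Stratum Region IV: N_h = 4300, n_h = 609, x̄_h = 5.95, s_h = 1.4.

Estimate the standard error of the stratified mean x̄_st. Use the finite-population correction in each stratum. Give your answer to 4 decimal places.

SE(x̄_st) ≈ 0.0592

V̂(x̄_st) = Σ W_h² (1 − n_h/N_h) s_h²/n_h, with W_h = N_h/N and N = 11500:
  stratum Region I: (1800/11500)²·(1 − 56/1800)·2.4²/56 = 0.00244151
  stratum Region II: (2900/11500)²·(1 − 417/2900)·1.3²/417 = 0.000220663
  stratum Region III: (2500/11500)²·(1 − 299/2500)·1.8²/299 = 0.000450856
  stratum Region IV: (4300/11500)²·(1 − 609/4300)·1.4²/609 = 0.000386239
V̂(x̄_st) = 0.00349926
SE(x̄_st) = √0.00349926 = 0.0591546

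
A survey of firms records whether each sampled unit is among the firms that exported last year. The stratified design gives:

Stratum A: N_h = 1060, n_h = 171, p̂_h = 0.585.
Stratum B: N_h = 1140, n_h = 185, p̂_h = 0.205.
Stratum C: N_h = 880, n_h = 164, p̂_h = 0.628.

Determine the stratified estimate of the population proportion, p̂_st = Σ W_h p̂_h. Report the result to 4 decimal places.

N = 3080; stratum weights W_h = N_h/N.
p̂_st = Σ W_h p̂_h = (1060·0.585 + 1140·0.205 + 880·0.628)/3080 = 0.45664

p̂_st ≈ 0.4566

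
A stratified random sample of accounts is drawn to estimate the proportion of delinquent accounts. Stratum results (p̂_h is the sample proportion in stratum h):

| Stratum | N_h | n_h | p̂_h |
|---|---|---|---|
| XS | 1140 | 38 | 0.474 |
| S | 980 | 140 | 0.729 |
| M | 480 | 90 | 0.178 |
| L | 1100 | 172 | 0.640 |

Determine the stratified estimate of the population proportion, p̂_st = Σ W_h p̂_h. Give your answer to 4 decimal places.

p̂_st ≈ 0.5525

N = 3700; stratum weights W_h = N_h/N.
p̂_st = Σ W_h p̂_h = (1140·0.474 + 980·0.729 + 480·0.178 + 1100·0.640)/3700 = 0.55249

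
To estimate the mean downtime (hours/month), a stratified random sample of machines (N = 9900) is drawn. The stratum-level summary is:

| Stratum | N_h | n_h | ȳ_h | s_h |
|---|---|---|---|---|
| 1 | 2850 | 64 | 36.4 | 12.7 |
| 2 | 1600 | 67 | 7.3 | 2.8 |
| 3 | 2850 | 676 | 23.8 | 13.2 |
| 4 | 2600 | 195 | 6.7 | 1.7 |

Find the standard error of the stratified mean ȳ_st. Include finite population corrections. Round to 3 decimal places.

SE(ȳ_st) ≈ 0.474

V̂(ȳ_st) = Σ W_h² (1 − n_h/N_h) s_h²/n_h, with W_h = N_h/N and N = 9900:
  stratum 1: (2850/9900)²·(1 − 64/2850)·12.7²/64 = 0.204166
  stratum 2: (1600/9900)²·(1 − 67/1600)·2.8²/67 = 0.00292842
  stratum 3: (2850/9900)²·(1 − 676/2850)·13.2²/676 = 0.0162943
  stratum 4: (2600/9900)²·(1 − 195/2600)·1.7²/195 = 0.000945543
V̂(ȳ_st) = 0.224334
SE(ȳ_st) = √0.224334 = 0.473639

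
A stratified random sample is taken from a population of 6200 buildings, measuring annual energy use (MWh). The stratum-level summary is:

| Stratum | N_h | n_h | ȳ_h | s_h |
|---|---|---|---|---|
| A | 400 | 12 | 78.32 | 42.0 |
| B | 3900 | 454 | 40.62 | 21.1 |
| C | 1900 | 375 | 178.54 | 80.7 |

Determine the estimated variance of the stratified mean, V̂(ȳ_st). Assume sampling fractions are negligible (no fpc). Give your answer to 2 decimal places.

V̂(ȳ_st) ≈ 2.63

V̂(ȳ_st) = Σ W_h² s_h²/n_h, with W_h = N_h/N and N = 6200:
  stratum A: (400/6200)²·42.0²/12 = 0.611863
  stratum B: (3900/6200)²·21.1²/454 = 0.388021
  stratum C: (1900/6200)²·80.7²/375 = 1.63095
V̂(ȳ_st) = 2.63083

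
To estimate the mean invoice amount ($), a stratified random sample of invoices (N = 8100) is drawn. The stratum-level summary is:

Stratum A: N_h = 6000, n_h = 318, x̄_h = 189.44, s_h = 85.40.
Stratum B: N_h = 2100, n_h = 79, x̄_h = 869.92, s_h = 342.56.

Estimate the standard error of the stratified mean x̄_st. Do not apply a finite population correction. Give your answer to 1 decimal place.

V̂(x̄_st) = Σ W_h² s_h²/n_h, with W_h = N_h/N and N = 8100:
  stratum A: (6000/8100)²·85.40²/318 = 12.5841
  stratum B: (2100/8100)²·342.56²/79 = 99.8423
V̂(x̄_st) = 112.426
SE(x̄_st) = √112.426 = 10.6031

SE(x̄_st) ≈ 10.6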